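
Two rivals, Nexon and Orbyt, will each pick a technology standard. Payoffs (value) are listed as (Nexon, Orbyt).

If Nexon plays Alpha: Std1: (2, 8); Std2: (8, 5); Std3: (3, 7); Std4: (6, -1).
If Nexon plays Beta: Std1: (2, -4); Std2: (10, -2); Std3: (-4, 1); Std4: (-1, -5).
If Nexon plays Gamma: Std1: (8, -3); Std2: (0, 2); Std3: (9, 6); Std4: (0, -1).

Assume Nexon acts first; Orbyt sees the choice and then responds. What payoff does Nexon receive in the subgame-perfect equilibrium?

9

Orbyt best-responds to each possible Nexon move:
- Alpha → Orbyt plays Std1 (best of 8, 5, 7, -1); Nexon gets 2.
- Beta → Orbyt plays Std3 (best of -4, -2, 1, -5); Nexon gets -4.
- Gamma → Orbyt plays Std3 (best of -3, 2, 6, -1); Nexon gets 9.
Among 2, -4, 9, the best is 9 at Gamma. Subgame-perfect outcome: (Gamma, Std3) with payoffs (9, 6).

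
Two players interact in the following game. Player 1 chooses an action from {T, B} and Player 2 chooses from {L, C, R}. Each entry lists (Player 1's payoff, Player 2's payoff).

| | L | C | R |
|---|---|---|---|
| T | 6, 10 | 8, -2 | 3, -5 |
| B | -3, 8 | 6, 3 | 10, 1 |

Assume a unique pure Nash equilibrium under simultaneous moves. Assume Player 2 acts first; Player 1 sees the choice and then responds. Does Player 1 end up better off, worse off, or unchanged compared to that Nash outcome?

Backward induction with Player 2 moving first.
- L: BR = T, leader payoff 10.
- C: BR = T, leader payoff -2.
- R: BR = B, leader payoff 1.
Maximizing over 10, -2, 1, Player 2 chooses L. Subgame-perfect outcome: (T, L) with payoffs (6, 10).
For the simultaneous game, intersect best replies.
Player 1's best replies: L→T; C→T; R→B.
Player 2's best replies: T→L; B→L.
Only (T, L) has each player best-responding; Nash payoffs (6, 10).
Player 1 earns 6 sequentially versus 6 at the Nash outcome: unchanged.

unchanged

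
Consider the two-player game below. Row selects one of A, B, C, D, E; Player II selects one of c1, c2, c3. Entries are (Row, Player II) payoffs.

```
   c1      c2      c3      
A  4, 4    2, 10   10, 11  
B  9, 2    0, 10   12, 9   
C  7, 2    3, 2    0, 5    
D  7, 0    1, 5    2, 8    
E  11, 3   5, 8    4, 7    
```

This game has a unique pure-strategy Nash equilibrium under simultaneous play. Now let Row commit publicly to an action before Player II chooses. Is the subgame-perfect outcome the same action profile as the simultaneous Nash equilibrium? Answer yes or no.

no

Work backward from Player II's decision.
- A: BR = c3, leader payoff 10.
- B: BR = c2, leader payoff 0.
- C: BR = c3, leader payoff 0.
- D: BR = c3, leader payoff 2.
- E: BR = c2, leader payoff 5.
Among 10, 0, 0, 2, 5, the best is 10 at A. Subgame-perfect outcome: (A, c3) with payoffs (10, 11).
Now find the simultaneous Nash equilibrium.
Row's best replies: c1→E; c2→E; c3→B.
Player II's best replies: A→c3; B→c2; C→c3; D→c3; E→c2.
Only (E, c2) has each player best-responding; Nash payoffs (5, 8).
Sequential outcome (A, c3) differs from the Nash profile (E, c2).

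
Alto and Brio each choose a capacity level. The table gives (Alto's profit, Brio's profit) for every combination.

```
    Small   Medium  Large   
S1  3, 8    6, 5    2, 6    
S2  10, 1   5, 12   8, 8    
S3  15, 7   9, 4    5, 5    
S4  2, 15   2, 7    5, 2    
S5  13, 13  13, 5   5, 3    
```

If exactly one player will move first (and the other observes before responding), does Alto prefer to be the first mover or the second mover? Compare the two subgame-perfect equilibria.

If Alto leads: Brio's best replies are S1→Small, S2→Medium, S3→Small, S4→Small, S5→Small; Alto's induced payoffs 3, 5, 15, 2, 13; outcome (S3, Small), payoffs (15, 7).
If Brio leads: Alto's best replies are Small→S3, Medium→S5, Large→S2; Brio's induced payoffs 7, 5, 8; outcome (S2, Large), payoffs (8, 8).
Alto gets 15 moving first and 8 moving second, so Alto prefers to move first.

first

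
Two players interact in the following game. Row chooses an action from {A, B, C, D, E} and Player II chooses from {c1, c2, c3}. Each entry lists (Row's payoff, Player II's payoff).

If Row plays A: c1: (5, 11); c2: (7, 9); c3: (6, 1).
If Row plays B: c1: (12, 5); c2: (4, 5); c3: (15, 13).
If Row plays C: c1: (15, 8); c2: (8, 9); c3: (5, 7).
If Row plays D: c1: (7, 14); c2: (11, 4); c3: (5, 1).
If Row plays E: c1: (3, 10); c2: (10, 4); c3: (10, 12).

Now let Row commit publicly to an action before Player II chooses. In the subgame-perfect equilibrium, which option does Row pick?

Solve by backward induction (Row leads).
- A → Player II plays c1 (best of 11, 9, 1); Row gets 5.
- B → Player II plays c3 (best of 5, 5, 13); Row gets 15.
- C → Player II plays c2 (best of 8, 9, 7); Row gets 8.
- D → Player II plays c1 (best of 14, 4, 1); Row gets 7.
- E → Player II plays c3 (best of 10, 4, 12); Row gets 10.
Row's induced payoffs are 5, 15, 8, 7, 10, so Row commits to B. Subgame-perfect outcome: (B, c3) with payoffs (15, 13).

B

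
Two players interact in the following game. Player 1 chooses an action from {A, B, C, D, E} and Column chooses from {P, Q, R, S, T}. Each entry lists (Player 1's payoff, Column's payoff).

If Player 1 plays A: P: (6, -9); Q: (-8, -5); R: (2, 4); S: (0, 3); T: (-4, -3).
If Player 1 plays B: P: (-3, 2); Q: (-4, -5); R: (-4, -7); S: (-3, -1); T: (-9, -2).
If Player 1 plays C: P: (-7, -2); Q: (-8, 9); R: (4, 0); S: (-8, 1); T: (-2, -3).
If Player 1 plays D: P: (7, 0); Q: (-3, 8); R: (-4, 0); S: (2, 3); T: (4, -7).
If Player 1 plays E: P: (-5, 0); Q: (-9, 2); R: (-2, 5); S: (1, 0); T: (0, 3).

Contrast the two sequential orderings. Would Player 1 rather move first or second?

first

If Player 1 leads: Column's best replies are A→R, B→P, C→Q, D→Q, E→R; Player 1's induced payoffs 2, -3, -8, -3, -2; outcome (A, R), payoffs (2, 4).
If Column leads: Player 1's best replies are P→D, Q→D, R→C, S→D, T→D; Column's induced payoffs 0, 8, 0, 3, -7; outcome (D, Q), payoffs (-3, 8).
Player 1 gets 2 moving first and -3 moving second, so Player 1 prefers to move first.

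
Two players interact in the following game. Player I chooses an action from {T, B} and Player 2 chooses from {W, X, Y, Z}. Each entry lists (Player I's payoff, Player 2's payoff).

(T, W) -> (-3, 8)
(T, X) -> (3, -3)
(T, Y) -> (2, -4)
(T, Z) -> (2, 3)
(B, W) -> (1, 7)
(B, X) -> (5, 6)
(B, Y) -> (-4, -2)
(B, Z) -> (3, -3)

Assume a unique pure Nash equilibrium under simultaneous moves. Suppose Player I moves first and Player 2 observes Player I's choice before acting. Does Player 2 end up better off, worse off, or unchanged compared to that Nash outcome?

Work backward from Player 2's decision.
- T: BR = W, leader payoff -3.
- B: BR = W, leader payoff 1.
Among -3, 1, the best is 1 at B. Subgame-perfect outcome: (B, W) with payoffs (1, 7).
Under simultaneous play:
Player I's best replies: W→B; X→B; Y→T; Z→B.
Player 2's best replies: T→W; B→W.
The unique mutual best reply is (B, W), giving (1, 7).
Player 2 earns 7 sequentially versus 7 at the Nash outcome: unchanged.

unchanged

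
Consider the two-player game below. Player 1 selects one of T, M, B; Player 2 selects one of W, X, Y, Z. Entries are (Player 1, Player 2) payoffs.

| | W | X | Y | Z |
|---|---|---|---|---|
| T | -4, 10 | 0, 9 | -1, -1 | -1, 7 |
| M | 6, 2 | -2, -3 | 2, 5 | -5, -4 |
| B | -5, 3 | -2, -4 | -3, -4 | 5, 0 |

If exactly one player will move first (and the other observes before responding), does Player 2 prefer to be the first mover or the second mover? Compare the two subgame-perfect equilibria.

first

If Player 1 leads: Player 2's best replies are T→W, M→Y, B→W; Player 1's induced payoffs -4, 2, -5; outcome (M, Y), payoffs (2, 5).
If Player 2 leads: Player 1's best replies are W→M, X→T, Y→M, Z→B; Player 2's induced payoffs 2, 9, 5, 0; outcome (T, X), payoffs (0, 9).
Player 2 gets 9 moving first and 5 moving second, so Player 2 prefers to move first.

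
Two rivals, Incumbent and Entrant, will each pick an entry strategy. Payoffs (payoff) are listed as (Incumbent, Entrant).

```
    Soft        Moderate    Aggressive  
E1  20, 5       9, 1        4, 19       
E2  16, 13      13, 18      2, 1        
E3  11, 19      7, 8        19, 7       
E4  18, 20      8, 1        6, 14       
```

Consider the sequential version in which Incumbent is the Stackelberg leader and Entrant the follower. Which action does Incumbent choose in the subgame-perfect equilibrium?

E4

Solve by backward induction (Incumbent leads).
- E1: BR = Aggressive, leader payoff 4.
- E2: BR = Moderate, leader payoff 13.
- E3: BR = Soft, leader payoff 11.
- E4: BR = Soft, leader payoff 18.
Incumbent's induced payoffs are 4, 13, 11, 18, so Incumbent commits to E4. Subgame-perfect outcome: (E4, Soft) with payoffs (18, 20).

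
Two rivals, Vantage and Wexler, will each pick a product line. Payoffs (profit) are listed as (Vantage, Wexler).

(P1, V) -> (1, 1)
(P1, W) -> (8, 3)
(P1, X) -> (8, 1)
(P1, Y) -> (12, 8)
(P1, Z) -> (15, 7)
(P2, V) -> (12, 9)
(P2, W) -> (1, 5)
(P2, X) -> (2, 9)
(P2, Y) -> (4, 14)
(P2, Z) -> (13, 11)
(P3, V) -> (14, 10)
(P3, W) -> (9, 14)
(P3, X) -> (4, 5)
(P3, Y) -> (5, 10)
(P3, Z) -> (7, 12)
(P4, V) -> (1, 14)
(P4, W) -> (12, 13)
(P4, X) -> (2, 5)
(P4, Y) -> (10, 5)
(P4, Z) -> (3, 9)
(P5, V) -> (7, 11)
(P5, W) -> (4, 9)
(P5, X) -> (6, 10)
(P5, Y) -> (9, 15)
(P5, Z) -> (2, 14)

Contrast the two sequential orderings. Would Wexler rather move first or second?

If Vantage leads: Wexler's best replies are P1→Y, P2→Y, P3→W, P4→V, P5→Y; Vantage's induced payoffs 12, 4, 9, 1, 9; outcome (P1, Y), payoffs (12, 8).
If Wexler leads: Vantage's best replies are V→P3, W→P4, X→P1, Y→P1, Z→P1; Wexler's induced payoffs 10, 13, 1, 8, 7; outcome (P4, W), payoffs (12, 13).
Wexler gets 13 moving first and 8 moving second, so Wexler prefers to move first.

first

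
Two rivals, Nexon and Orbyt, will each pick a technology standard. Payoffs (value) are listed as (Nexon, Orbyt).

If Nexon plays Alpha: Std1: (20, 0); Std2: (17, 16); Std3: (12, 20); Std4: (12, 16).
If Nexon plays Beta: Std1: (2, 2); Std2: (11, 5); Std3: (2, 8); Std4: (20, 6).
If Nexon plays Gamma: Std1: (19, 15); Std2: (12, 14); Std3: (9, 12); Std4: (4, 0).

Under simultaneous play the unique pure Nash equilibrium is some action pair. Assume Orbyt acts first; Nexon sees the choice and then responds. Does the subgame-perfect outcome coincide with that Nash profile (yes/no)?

Solve by backward induction (Orbyt leads).
- Std1: Nexon compares 20, 2, 19 and picks Alpha; Orbyt would get 0.
- Std2: Nexon compares 17, 11, 12 and picks Alpha; Orbyt would get 16.
- Std3: Nexon compares 12, 2, 9 and picks Alpha; Orbyt would get 20.
- Std4: Nexon compares 12, 20, 4 and picks Beta; Orbyt would get 6.
Maximizing over 0, 16, 20, 6, Orbyt chooses Std3. Subgame-perfect outcome: (Alpha, Std3) with payoffs (12, 20).
For the simultaneous game, intersect best replies.
Nexon's best replies: Std1→Alpha; Std2→Alpha; Std3→Alpha; Std4→Beta.
Orbyt's best replies: Alpha→Std3; Beta→Std3; Gamma→Std1.
Only (Alpha, Std3) has each player best-responding; Nash payoffs (12, 20).
Sequential outcome (Alpha, Std3) coincides with the Nash profile (Alpha, Std3).

yes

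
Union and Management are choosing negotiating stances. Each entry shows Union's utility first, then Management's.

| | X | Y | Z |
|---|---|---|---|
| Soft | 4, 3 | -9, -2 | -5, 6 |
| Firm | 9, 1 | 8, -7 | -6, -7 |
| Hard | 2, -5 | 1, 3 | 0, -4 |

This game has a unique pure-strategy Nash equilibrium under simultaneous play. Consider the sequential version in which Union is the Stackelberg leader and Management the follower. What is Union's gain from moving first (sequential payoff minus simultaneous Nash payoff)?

0

Work backward from Management's decision.
- Soft: Management compares 3, -2, 6 and picks Z; Union would get -5.
- Firm: Management compares 1, -7, -7 and picks X; Union would get 9.
- Hard: Management compares -5, 3, -4 and picks Y; Union would get 1.
Union's induced payoffs are -5, 9, 1, so Union commits to Firm. Subgame-perfect outcome: (Firm, X) with payoffs (9, 1).
For the simultaneous game, intersect best replies.
Union's best replies: X→Firm; Y→Firm; Z→Hard.
Management's best replies: Soft→Z; Firm→X; Hard→Y.
The unique mutual best reply is (Firm, X), giving (9, 1).
Union's commitment gain: 9 − 9 = 0.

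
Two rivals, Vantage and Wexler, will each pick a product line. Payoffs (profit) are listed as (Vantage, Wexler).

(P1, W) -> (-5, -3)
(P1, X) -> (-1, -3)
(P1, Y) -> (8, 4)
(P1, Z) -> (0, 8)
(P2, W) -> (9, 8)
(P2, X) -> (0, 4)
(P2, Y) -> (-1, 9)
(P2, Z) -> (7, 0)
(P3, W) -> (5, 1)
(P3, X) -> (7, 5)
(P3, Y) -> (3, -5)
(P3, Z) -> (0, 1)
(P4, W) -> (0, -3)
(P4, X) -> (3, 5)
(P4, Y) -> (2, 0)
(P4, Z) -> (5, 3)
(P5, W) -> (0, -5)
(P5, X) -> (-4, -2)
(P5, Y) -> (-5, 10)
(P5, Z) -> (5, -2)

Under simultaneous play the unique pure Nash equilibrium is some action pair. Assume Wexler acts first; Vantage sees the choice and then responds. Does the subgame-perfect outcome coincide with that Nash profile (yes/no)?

Work backward from Vantage's decision.
- W → Vantage plays P2 (best of -5, 9, 5, 0, 0); Wexler gets 8.
- X → Vantage plays P3 (best of -1, 0, 7, 3, -4); Wexler gets 5.
- Y → Vantage plays P1 (best of 8, -1, 3, 2, -5); Wexler gets 4.
- Z → Vantage plays P2 (best of 0, 7, 0, 5, 5); Wexler gets 0.
Wexler's induced payoffs are 8, 5, 4, 0, so Wexler commits to W. Subgame-perfect outcome: (P2, W) with payoffs (9, 8).
For the simultaneous game, intersect best replies.
Vantage's best replies: W→P2; X→P3; Y→P1; Z→P2.
Wexler's best replies: P1→Z; P2→Y; P3→X; P4→X; P5→Y.
Only (P3, X) has each player best-responding; Nash payoffs (7, 5).
Sequential outcome (P2, W) differs from the Nash profile (P3, X).

no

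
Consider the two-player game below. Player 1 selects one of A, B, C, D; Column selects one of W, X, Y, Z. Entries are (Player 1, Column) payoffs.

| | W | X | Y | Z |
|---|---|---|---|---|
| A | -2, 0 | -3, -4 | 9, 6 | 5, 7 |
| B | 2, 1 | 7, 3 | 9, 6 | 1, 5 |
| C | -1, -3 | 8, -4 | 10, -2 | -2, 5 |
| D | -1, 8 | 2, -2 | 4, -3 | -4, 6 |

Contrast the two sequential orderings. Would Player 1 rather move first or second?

first

If Player 1 leads: Column's best replies are A→Z, B→Y, C→Z, D→W; Player 1's induced payoffs 5, 9, -2, -1; outcome (B, Y), payoffs (9, 6).
If Column leads: Player 1's best replies are W→B, X→C, Y→C, Z→A; Column's induced payoffs 1, -4, -2, 7; outcome (A, Z), payoffs (5, 7).
Player 1 gets 9 moving first and 5 moving second, so Player 1 prefers to move first.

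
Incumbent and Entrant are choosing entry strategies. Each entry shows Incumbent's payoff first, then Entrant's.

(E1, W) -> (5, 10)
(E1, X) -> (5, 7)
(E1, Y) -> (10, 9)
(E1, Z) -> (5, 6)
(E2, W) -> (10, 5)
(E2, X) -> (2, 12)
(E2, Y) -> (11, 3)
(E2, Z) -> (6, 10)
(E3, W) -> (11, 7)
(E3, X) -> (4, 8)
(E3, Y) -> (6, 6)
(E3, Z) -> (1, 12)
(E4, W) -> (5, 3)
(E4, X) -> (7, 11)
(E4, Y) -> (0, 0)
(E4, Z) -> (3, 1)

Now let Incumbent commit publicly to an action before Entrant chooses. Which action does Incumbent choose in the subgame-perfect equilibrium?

E4

Work backward from Entrant's decision.
- E1: BR = W, leader payoff 5.
- E2: BR = X, leader payoff 2.
- E3: BR = Z, leader payoff 1.
- E4: BR = X, leader payoff 7.
Incumbent's induced payoffs are 5, 2, 1, 7, so Incumbent commits to E4. Subgame-perfect outcome: (E4, X) with payoffs (7, 11).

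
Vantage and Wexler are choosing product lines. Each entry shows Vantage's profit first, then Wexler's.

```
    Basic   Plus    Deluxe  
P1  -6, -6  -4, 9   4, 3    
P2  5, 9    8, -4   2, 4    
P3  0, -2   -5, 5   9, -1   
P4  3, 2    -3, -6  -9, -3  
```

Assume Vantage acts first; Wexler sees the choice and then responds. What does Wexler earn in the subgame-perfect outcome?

Backward induction with Vantage moving first.
- P1: Wexler compares -6, 9, 3 and picks Plus; Vantage would get -4.
- P2: Wexler compares 9, -4, 4 and picks Basic; Vantage would get 5.
- P3: Wexler compares -2, 5, -1 and picks Plus; Vantage would get -5.
- P4: Wexler compares 2, -6, -3 and picks Basic; Vantage would get 3.
Among -4, 5, -5, 3, the best is 5 at P2. Subgame-perfect outcome: (P2, Basic) with payoffs (5, 9).

9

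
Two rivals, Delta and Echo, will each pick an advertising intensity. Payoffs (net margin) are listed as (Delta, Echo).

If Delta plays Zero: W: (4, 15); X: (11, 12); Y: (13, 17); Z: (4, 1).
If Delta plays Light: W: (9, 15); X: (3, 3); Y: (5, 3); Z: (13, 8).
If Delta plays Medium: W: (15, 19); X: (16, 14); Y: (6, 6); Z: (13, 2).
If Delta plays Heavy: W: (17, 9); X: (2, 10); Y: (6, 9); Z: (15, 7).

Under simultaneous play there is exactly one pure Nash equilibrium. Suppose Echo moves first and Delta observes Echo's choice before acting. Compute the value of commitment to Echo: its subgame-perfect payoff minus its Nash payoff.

0

Solve by backward induction (Echo leads).
- W: BR = Heavy, leader payoff 9.
- X: BR = Medium, leader payoff 14.
- Y: BR = Zero, leader payoff 17.
- Z: BR = Heavy, leader payoff 7.
Among 9, 14, 17, 7, the best is 17 at Y. Subgame-perfect outcome: (Zero, Y) with payoffs (13, 17).
Now find the simultaneous Nash equilibrium.
Delta's best replies: W→Heavy; X→Medium; Y→Zero; Z→Heavy.
Echo's best replies: Zero→Y; Light→W; Medium→W; Heavy→X.
The unique mutual best reply is (Zero, Y), giving (13, 17).
Echo's commitment gain: 17 − 17 = 0.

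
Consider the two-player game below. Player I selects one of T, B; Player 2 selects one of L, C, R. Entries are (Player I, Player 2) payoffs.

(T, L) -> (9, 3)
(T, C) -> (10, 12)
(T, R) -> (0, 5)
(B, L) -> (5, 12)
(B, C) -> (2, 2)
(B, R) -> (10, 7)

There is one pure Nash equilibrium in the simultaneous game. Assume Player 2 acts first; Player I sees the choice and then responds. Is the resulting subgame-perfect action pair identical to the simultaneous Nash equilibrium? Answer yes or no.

yes

Backward induction with Player 2 moving first.
- L: Player I compares 9, 5 and picks T; Player 2 would get 3.
- C: Player I compares 10, 2 and picks T; Player 2 would get 12.
- R: Player I compares 0, 10 and picks B; Player 2 would get 7.
Maximizing over 3, 12, 7, Player 2 chooses C. Subgame-perfect outcome: (T, C) with payoffs (10, 12).
Under simultaneous play:
Player I's best replies: L→T; C→T; R→B.
Player 2's best replies: T→C; B→L.
Only (T, C) has each player best-responding; Nash payoffs (10, 12).
Sequential outcome (T, C) coincides with the Nash profile (T, C).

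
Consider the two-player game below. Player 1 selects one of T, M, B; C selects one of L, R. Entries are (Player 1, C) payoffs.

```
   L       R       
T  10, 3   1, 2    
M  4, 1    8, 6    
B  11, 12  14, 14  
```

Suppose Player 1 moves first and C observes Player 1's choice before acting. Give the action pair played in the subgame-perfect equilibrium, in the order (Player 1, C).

Solve by backward induction (Player 1 leads).
- T: C compares 3, 2 and picks L; Player 1 would get 10.
- M: C compares 1, 6 and picks R; Player 1 would get 8.
- B: C compares 12, 14 and picks R; Player 1 would get 14.
Player 1's induced payoffs are 10, 8, 14, so Player 1 commits to B. Subgame-perfect outcome: (B, R) with payoffs (14, 14).

(B, R)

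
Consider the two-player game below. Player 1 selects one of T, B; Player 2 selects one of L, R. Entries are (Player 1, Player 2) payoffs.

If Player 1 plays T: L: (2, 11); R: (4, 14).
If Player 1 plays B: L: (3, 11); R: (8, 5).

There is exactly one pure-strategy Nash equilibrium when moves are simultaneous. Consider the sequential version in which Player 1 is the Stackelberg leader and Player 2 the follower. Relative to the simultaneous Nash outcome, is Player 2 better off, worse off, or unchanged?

Work backward from Player 2's decision.
- T: Player 2 compares 11, 14 and picks R; Player 1 would get 4.
- B: Player 2 compares 11, 5 and picks L; Player 1 would get 3.
Player 1's induced payoffs are 4, 3, so Player 1 commits to T. Subgame-perfect outcome: (T, R) with payoffs (4, 14).
Under simultaneous play:
Player 1's best replies: L→B; R→B.
Player 2's best replies: T→R; B→L.
The unique mutual best reply is (B, L), giving (3, 11).
Player 2 earns 14 sequentially versus 11 at the Nash outcome: better off.

better off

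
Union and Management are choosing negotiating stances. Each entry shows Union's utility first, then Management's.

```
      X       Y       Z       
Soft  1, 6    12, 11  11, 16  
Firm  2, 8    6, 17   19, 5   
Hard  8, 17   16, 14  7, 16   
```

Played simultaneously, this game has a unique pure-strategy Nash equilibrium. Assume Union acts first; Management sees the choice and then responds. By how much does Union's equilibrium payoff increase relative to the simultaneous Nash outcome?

Solve by backward induction (Union leads).
- Soft → Management plays Z (best of 6, 11, 16); Union gets 11.
- Firm → Management plays Y (best of 8, 17, 5); Union gets 6.
- Hard → Management plays X (best of 17, 14, 16); Union gets 8.
Maximizing over 11, 6, 8, Union chooses Soft. Subgame-perfect outcome: (Soft, Z) with payoffs (11, 16).
Now find the simultaneous Nash equilibrium.
Union's best replies: X→Hard; Y→Hard; Z→Firm.
Management's best replies: Soft→Z; Firm→Y; Hard→X.
The unique mutual best reply is (Hard, X), giving (8, 17).
Union's commitment gain: 11 − 8 = 3.

3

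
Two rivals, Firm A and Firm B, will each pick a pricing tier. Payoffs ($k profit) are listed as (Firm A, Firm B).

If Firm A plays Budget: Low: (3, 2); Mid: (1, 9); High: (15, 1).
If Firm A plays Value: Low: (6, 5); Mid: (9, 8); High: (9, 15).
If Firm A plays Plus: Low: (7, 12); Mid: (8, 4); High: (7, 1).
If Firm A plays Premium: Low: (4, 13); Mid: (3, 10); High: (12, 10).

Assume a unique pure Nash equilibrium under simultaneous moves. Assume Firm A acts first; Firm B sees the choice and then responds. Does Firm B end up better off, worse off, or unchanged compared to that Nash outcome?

Firm B best-responds to each possible Firm A move:
- Budget: BR = Mid, leader payoff 1.
- Value: BR = High, leader payoff 9.
- Plus: BR = Low, leader payoff 7.
- Premium: BR = Low, leader payoff 4.
Firm A's induced payoffs are 1, 9, 7, 4, so Firm A commits to Value. Subgame-perfect outcome: (Value, High) with payoffs (9, 15).
Under simultaneous play:
Firm A's best replies: Low→Plus; Mid→Value; High→Budget.
Firm B's best replies: Budget→Mid; Value→High; Plus→Low; Premium→Low.
Only (Plus, Low) has each player best-responding; Nash payoffs (7, 12).
Firm B earns 15 sequentially versus 12 at the Nash outcome: better off.

better off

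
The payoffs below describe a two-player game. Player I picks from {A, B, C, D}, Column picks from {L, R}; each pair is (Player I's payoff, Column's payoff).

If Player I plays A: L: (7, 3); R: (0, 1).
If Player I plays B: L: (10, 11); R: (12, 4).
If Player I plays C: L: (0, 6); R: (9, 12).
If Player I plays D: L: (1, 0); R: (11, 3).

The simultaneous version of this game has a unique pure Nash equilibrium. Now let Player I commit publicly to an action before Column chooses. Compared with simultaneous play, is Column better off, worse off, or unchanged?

worse off

Backward induction with Player I moving first.
- A: Column compares 3, 1 and picks L; Player I would get 7.
- B: Column compares 11, 4 and picks L; Player I would get 10.
- C: Column compares 6, 12 and picks R; Player I would get 9.
- D: Column compares 0, 3 and picks R; Player I would get 11.
Among 7, 10, 9, 11, the best is 11 at D. Subgame-perfect outcome: (D, R) with payoffs (11, 3).
For the simultaneous game, intersect best replies.
Player I's best replies: L→B; R→B.
Column's best replies: A→L; B→L; C→R; D→R.
The unique mutual best reply is (B, L), giving (10, 11).
Column earns 3 sequentially versus 11 at the Nash outcome: worse off.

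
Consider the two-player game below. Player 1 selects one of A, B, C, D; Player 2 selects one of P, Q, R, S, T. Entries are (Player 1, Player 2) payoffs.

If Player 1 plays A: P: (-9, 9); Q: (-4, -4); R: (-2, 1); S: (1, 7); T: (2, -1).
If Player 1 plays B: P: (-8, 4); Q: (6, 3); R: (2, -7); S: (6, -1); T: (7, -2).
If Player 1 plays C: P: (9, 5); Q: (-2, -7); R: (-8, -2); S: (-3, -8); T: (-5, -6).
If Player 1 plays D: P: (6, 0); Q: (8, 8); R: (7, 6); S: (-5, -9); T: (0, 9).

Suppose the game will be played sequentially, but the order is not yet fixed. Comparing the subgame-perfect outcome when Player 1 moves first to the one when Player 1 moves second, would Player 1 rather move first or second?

If Player 1 leads: Player 2's best replies are A→P, B→P, C→P, D→T; Player 1's induced payoffs -9, -8, 9, 0; outcome (C, P), payoffs (9, 5).
If Player 2 leads: Player 1's best replies are P→C, Q→D, R→D, S→B, T→B; Player 2's induced payoffs 5, 8, 6, -1, -2; outcome (D, Q), payoffs (8, 8).
Player 1 gets 9 moving first and 8 moving second, so Player 1 prefers to move first.

first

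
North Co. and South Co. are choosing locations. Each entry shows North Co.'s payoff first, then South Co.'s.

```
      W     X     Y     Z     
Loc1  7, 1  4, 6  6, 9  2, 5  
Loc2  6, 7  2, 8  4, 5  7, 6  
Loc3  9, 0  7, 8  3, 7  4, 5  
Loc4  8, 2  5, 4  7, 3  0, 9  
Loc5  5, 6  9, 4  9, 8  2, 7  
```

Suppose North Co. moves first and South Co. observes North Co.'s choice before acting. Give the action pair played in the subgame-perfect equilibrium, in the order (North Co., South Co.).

Solve by backward induction (North Co. leads).
- Loc1: South Co. compares 1, 6, 9, 5 and picks Y; North Co. would get 6.
- Loc2: South Co. compares 7, 8, 5, 6 and picks X; North Co. would get 2.
- Loc3: South Co. compares 0, 8, 7, 5 and picks X; North Co. would get 7.
- Loc4: South Co. compares 2, 4, 3, 9 and picks Z; North Co. would get 0.
- Loc5: South Co. compares 6, 4, 8, 7 and picks Y; North Co. would get 9.
Among 6, 2, 7, 0, 9, the best is 9 at Loc5. Subgame-perfect outcome: (Loc5, Y) with payoffs (9, 8).

(Loc5, Y)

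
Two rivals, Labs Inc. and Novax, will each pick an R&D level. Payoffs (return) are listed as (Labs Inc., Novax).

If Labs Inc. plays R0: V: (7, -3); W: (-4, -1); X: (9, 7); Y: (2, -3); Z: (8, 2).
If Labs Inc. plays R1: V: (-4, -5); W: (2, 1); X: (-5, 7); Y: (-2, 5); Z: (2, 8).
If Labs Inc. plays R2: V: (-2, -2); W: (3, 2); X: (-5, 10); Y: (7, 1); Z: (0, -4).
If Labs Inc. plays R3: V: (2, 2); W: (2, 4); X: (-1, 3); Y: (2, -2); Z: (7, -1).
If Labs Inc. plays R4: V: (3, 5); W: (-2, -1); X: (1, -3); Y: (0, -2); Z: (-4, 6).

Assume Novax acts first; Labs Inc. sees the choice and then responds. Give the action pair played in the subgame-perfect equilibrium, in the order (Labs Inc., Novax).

Backward induction with Novax moving first.
- V → Labs Inc. plays R0 (best of 7, -4, -2, 2, 3); Novax gets -3.
- W → Labs Inc. plays R2 (best of -4, 2, 3, 2, -2); Novax gets 2.
- X → Labs Inc. plays R0 (best of 9, -5, -5, -1, 1); Novax gets 7.
- Y → Labs Inc. plays R2 (best of 2, -2, 7, 2, 0); Novax gets 1.
- Z → Labs Inc. plays R0 (best of 8, 2, 0, 7, -4); Novax gets 2.
Among -3, 2, 7, 1, 2, the best is 7 at X. Subgame-perfect outcome: (R0, X) with payoffs (9, 7).

(R0, X)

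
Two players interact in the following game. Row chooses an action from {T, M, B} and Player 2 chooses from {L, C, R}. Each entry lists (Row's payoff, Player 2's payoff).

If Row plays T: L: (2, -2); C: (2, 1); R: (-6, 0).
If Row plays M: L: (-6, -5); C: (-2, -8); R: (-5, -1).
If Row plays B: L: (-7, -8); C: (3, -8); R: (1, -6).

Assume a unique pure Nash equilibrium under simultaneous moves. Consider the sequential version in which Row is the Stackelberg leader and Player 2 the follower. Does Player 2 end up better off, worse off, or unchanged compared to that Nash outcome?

better off

Work backward from Player 2's decision.
- T: Player 2 compares -2, 1, 0 and picks C; Row would get 2.
- M: Player 2 compares -5, -8, -1 and picks R; Row would get -5.
- B: Player 2 compares -8, -8, -6 and picks R; Row would get 1.
Maximizing over 2, -5, 1, Row chooses T. Subgame-perfect outcome: (T, C) with payoffs (2, 1).
Under simultaneous play:
Row's best replies: L→T; C→B; R→B.
Player 2's best replies: T→C; M→R; B→R.
Only (B, R) has each player best-responding; Nash payoffs (1, -6).
Player 2 earns 1 sequentially versus -6 at the Nash outcome: better off.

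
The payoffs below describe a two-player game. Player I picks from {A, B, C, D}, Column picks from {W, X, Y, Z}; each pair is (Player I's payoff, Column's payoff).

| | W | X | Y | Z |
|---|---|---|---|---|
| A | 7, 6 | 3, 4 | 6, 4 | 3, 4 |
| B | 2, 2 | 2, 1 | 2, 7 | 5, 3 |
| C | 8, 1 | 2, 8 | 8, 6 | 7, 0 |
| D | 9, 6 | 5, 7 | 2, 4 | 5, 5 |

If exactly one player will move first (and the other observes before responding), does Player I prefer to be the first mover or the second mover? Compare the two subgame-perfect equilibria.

If Player I leads: Column's best replies are A→W, B→Y, C→X, D→X; Player I's induced payoffs 7, 2, 2, 5; outcome (A, W), payoffs (7, 6).
If Column leads: Player I's best replies are W→D, X→D, Y→C, Z→C; Column's induced payoffs 6, 7, 6, 0; outcome (D, X), payoffs (5, 7).
Player I gets 7 moving first and 5 moving second, so Player I prefers to move first.

first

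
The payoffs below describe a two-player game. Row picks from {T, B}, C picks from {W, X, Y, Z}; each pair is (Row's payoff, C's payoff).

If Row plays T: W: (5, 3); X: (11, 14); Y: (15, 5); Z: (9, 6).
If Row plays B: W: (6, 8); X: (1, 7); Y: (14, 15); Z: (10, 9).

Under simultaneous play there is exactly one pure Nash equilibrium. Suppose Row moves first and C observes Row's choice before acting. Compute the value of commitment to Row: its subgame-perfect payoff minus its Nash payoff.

3

Solve by backward induction (Row leads).
- T: BR = X, leader payoff 11.
- B: BR = Y, leader payoff 14.
Maximizing over 11, 14, Row chooses B. Subgame-perfect outcome: (B, Y) with payoffs (14, 15).
Under simultaneous play:
Row's best replies: W→B; X→T; Y→T; Z→B.
C's best replies: T→X; B→Y.
Only (T, X) has each player best-responding; Nash payoffs (11, 14).
Row's commitment gain: 14 − 11 = 3.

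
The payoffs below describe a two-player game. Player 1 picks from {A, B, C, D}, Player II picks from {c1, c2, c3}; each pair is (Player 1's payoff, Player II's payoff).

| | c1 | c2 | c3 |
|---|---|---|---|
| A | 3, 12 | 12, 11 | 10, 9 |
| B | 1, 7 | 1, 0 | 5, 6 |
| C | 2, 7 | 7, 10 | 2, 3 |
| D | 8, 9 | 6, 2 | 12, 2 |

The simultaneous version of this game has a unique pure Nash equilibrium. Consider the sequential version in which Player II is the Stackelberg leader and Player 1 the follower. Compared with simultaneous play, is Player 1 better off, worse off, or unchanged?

better off

Backward induction with Player II moving first.
- c1: BR = D, leader payoff 9.
- c2: BR = A, leader payoff 11.
- c3: BR = D, leader payoff 2.
Among 9, 11, 2, the best is 11 at c2. Subgame-perfect outcome: (A, c2) with payoffs (12, 11).
Now find the simultaneous Nash equilibrium.
Player 1's best replies: c1→D; c2→A; c3→D.
Player II's best replies: A→c1; B→c1; C→c2; D→c1.
Only (D, c1) has each player best-responding; Nash payoffs (8, 9).
Player 1 earns 12 sequentially versus 8 at the Nash outcome: better off.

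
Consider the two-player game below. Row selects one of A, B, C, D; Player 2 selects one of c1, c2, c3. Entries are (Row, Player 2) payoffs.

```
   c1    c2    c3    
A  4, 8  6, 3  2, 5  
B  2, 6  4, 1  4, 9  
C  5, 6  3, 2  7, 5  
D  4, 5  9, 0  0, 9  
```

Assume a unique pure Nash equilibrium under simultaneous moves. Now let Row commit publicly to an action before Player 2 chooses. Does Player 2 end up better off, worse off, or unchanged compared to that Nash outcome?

unchanged

Work backward from Player 2's decision.
- A: Player 2 compares 8, 3, 5 and picks c1; Row would get 4.
- B: Player 2 compares 6, 1, 9 and picks c3; Row would get 4.
- C: Player 2 compares 6, 2, 5 and picks c1; Row would get 5.
- D: Player 2 compares 5, 0, 9 and picks c3; Row would get 0.
Row's induced payoffs are 4, 4, 5, 0, so Row commits to C. Subgame-perfect outcome: (C, c1) with payoffs (5, 6).
For the simultaneous game, intersect best replies.
Row's best replies: c1→C; c2→D; c3→C.
Player 2's best replies: A→c1; B→c3; C→c1; D→c3.
The unique mutual best reply is (C, c1), giving (5, 6).
Player 2 earns 6 sequentially versus 6 at the Nash outcome: unchanged.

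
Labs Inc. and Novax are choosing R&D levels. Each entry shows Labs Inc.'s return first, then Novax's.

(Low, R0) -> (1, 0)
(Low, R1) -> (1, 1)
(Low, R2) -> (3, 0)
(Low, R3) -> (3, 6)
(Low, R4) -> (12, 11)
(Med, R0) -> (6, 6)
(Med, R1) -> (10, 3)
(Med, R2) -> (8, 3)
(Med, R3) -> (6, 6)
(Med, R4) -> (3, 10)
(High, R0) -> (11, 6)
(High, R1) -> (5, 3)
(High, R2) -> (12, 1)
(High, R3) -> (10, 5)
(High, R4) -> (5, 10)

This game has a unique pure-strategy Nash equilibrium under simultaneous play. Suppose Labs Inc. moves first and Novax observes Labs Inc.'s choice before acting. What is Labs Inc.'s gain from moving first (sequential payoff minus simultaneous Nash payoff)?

Work backward from Novax's decision.
- Low → Novax plays R4 (best of 0, 1, 0, 6, 11); Labs Inc. gets 12.
- Med → Novax plays R4 (best of 6, 3, 3, 6, 10); Labs Inc. gets 3.
- High → Novax plays R4 (best of 6, 3, 1, 5, 10); Labs Inc. gets 5.
Maximizing over 12, 3, 5, Labs Inc. chooses Low. Subgame-perfect outcome: (Low, R4) with payoffs (12, 11).
Under simultaneous play:
Labs Inc.'s best replies: R0→High; R1→Med; R2→High; R3→High; R4→Low.
Novax's best replies: Low→R4; Med→R4; High→R4.
Only (Low, R4) has each player best-responding; Nash payoffs (12, 11).
Labs Inc.'s commitment gain: 12 − 12 = 0.

0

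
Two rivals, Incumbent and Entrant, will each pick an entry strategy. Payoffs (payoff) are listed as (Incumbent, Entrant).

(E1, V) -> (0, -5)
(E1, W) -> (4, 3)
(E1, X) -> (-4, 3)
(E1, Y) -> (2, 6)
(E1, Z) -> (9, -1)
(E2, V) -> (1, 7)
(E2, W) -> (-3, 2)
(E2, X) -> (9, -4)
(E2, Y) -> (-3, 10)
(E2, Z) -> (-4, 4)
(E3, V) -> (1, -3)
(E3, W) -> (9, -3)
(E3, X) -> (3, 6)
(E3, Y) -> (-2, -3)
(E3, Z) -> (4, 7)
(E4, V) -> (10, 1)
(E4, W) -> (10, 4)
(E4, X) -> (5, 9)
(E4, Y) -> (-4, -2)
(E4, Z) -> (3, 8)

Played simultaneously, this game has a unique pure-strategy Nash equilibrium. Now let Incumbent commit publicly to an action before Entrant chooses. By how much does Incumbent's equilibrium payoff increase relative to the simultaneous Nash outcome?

Entrant best-responds to each possible Incumbent move:
- E1 → Entrant plays Y (best of -5, 3, 3, 6, -1); Incumbent gets 2.
- E2 → Entrant plays Y (best of 7, 2, -4, 10, 4); Incumbent gets -3.
- E3 → Entrant plays Z (best of -3, -3, 6, -3, 7); Incumbent gets 4.
- E4 → Entrant plays X (best of 1, 4, 9, -2, 8); Incumbent gets 5.
Maximizing over 2, -3, 4, 5, Incumbent chooses E4. Subgame-perfect outcome: (E4, X) with payoffs (5, 9).
Now find the simultaneous Nash equilibrium.
Incumbent's best replies: V→E4; W→E4; X→E2; Y→E1; Z→E1.
Entrant's best replies: E1→Y; E2→Y; E3→Z; E4→X.
The unique mutual best reply is (E1, Y), giving (2, 6).
Incumbent's commitment gain: 5 − 2 = 3.

3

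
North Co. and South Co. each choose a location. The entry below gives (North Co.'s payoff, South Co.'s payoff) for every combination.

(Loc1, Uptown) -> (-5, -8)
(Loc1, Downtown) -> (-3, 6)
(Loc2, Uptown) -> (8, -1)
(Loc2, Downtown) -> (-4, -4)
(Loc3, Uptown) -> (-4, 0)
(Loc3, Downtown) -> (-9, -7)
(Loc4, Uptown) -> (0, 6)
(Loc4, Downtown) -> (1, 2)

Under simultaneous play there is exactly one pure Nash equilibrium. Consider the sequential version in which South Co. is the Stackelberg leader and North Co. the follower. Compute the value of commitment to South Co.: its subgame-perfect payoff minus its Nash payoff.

3

Work backward from North Co.'s decision.
- Uptown: BR = Loc2, leader payoff -1.
- Downtown: BR = Loc4, leader payoff 2.
Maximizing over -1, 2, South Co. chooses Downtown. Subgame-perfect outcome: (Loc4, Downtown) with payoffs (1, 2).
For the simultaneous game, intersect best replies.
North Co.'s best replies: Uptown→Loc2; Downtown→Loc4.
South Co.'s best replies: Loc1→Downtown; Loc2→Uptown; Loc3→Uptown; Loc4→Uptown.
Only (Loc2, Uptown) has each player best-responding; Nash payoffs (8, -1).
South Co.'s commitment gain: 2 − -1 = 3.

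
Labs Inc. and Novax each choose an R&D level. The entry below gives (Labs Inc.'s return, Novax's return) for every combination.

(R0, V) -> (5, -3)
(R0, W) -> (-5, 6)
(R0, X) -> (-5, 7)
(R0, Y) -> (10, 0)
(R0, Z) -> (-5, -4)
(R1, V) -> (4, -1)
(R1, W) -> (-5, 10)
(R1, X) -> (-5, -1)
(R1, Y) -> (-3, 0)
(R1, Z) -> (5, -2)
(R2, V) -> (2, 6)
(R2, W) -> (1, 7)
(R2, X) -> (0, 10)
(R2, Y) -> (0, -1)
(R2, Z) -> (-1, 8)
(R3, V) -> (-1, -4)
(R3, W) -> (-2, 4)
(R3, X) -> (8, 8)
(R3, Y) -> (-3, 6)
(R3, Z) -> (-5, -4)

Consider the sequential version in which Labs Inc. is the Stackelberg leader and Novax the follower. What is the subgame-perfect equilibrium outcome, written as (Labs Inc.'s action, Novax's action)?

(R3, X)

Novax best-responds to each possible Labs Inc. move:
- R0: BR = X, leader payoff -5.
- R1: BR = W, leader payoff -5.
- R2: BR = X, leader payoff 0.
- R3: BR = X, leader payoff 8.
Among -5, -5, 0, 8, the best is 8 at R3. Subgame-perfect outcome: (R3, X) with payoffs (8, 8).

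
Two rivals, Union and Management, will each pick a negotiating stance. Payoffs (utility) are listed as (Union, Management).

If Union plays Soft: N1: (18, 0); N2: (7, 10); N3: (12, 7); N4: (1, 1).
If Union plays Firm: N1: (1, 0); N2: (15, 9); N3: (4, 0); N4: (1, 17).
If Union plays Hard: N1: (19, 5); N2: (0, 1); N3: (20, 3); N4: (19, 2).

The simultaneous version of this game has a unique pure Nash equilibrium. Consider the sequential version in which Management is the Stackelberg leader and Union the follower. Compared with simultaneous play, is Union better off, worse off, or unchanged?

Backward induction with Management moving first.
- N1: Union compares 18, 1, 19 and picks Hard; Management would get 5.
- N2: Union compares 7, 15, 0 and picks Firm; Management would get 9.
- N3: Union compares 12, 4, 20 and picks Hard; Management would get 3.
- N4: Union compares 1, 1, 19 and picks Hard; Management would get 2.
Management's induced payoffs are 5, 9, 3, 2, so Management commits to N2. Subgame-perfect outcome: (Firm, N2) with payoffs (15, 9).
For the simultaneous game, intersect best replies.
Union's best replies: N1→Hard; N2→Firm; N3→Hard; N4→Hard.
Management's best replies: Soft→N2; Firm→N4; Hard→N1.
The unique mutual best reply is (Hard, N1), giving (19, 5).
Union earns 15 sequentially versus 19 at the Nash outcome: worse off.

worse off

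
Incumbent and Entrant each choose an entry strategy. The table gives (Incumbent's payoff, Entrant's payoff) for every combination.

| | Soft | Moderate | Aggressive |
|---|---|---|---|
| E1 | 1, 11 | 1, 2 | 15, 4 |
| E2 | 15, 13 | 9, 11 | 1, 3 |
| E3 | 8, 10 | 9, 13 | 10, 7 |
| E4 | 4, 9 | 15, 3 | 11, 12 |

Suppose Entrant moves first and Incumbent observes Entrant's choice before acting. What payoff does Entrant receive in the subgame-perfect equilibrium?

13

Solve by backward induction (Entrant leads).
- Soft: Incumbent compares 1, 15, 8, 4 and picks E2; Entrant would get 13.
- Moderate: Incumbent compares 1, 9, 9, 15 and picks E4; Entrant would get 3.
- Aggressive: Incumbent compares 15, 1, 10, 11 and picks E1; Entrant would get 4.
Maximizing over 13, 3, 4, Entrant chooses Soft. Subgame-perfect outcome: (E2, Soft) with payoffs (15, 13).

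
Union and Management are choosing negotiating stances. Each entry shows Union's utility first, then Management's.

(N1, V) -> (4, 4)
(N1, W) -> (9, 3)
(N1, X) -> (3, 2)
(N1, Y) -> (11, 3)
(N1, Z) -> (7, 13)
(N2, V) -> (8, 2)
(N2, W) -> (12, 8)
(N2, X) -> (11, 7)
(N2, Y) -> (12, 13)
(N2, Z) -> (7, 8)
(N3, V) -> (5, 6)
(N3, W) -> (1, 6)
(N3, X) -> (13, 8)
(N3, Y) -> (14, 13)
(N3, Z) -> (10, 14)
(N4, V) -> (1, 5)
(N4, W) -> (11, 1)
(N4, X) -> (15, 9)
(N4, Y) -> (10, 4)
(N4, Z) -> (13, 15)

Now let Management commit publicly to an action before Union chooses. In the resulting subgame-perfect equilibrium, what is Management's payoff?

Work backward from Union's decision.
- V: BR = N2, leader payoff 2.
- W: BR = N2, leader payoff 8.
- X: BR = N4, leader payoff 9.
- Y: BR = N3, leader payoff 13.
- Z: BR = N4, leader payoff 15.
Among 2, 8, 9, 13, 15, the best is 15 at Z. Subgame-perfect outcome: (N4, Z) with payoffs (13, 15).

15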